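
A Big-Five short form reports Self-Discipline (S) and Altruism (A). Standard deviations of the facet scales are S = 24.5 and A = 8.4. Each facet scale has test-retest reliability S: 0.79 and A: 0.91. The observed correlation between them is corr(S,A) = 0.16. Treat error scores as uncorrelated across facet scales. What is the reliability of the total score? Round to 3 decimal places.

Var(S+A) = 24.5² + 8.4² + 2·[24.5·8.4·0.16] = 670.81 + 65.856 = 736.666.
With uncorrelated errors the cross-covariances are all true-score covariance, so they carry over unchanged; only the diagonal terms shrink to ρᵢσᵢ².
True-score variance = [24.5²·0.79 + 8.4²·0.91] + 65.856 = 538.407 + 65.856 = 604.263.
Reliability = 604.263 / 736.666 = 0.820.

0.820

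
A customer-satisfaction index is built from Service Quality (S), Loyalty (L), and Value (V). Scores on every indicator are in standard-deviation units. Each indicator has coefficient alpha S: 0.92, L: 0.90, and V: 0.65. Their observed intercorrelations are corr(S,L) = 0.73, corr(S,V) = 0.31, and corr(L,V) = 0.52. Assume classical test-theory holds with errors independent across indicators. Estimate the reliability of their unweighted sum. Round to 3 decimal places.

Var(S+L+V) = 3 + 2·[0.73 + 0.31 + 0.52] = 3 + 3.12 = 6.12.
Under uncorrelated errors the observed covariances equal the true-score covariances, so only the own-variance terms attenuate.
True-score variance = [0.92 + 0.90 + 0.65] + 3.12 = 2.47 + 3.12 = 5.59.
Reliability = 5.59 / 6.12 = 0.913.

0.913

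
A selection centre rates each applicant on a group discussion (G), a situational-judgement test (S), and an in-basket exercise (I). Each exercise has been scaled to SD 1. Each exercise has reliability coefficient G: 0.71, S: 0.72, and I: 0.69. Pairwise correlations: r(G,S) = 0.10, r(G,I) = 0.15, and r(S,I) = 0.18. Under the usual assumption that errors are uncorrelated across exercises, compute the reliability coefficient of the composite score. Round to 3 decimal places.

Var(G+S+I) = 3 + 2·[0.10 + 0.15 + 0.18] = 3 + 0.86 = 3.86.
Because errors are independent across components, Cov(Tᵢ,Tⱼ) = Cov(Xᵢ,Xⱼ); the off-diagonal part of the true-score variance is the same as above.
True-score variance = [0.71 + 0.72 + 0.69] + 0.86 = 2.12 + 0.86 = 2.98.
Reliability = 2.98 / 3.86 = 0.772.

0.772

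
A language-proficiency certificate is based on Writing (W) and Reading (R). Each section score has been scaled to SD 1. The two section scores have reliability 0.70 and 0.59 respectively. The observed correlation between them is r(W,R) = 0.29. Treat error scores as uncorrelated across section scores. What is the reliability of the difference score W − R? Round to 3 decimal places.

Var(W−R) = 1 + 1 − 2·0.29 = 2 − 0.58 = 1.42.
Under uncorrelated errors the observed covariances equal the true-score covariances, so only the own-variance terms attenuate.
True-score variance = [0.70 + 0.59] − 0.58 = 1.29 − 0.58 = 0.71.
Reliability = 0.71 / 1.42 = 0.500.

0.500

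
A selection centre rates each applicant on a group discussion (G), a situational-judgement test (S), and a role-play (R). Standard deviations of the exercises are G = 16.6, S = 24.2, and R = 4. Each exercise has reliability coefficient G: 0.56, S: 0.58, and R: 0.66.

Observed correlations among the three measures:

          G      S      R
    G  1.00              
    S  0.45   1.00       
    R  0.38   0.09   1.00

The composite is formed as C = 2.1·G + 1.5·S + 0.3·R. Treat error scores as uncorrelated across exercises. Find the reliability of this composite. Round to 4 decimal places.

0.7068

Var(C) = 2.1²·16.6² + 1.5²·24.2² + 0.3²·4² + 2·[3.15·16.6·24.2·0.45 + 0.63·16.6·4·0.38 + 0.45·24.2·4·0.09] = 2534.35 + 1178.51 = 3712.86.
Because errors are independent across components, Cov(Tᵢ,Tⱼ) = Cov(Xᵢ,Xⱼ); the off-diagonal part of the true-score variance is the same as above.
True-score variance = [2.1²·16.6²·0.56 + 1.5²·24.2²·0.58 + 0.3²·4²·0.66] + 1178.51 = 1445.73 + 1178.51 = 2624.24.
Reliability = 2624.24 / 3712.86 = 0.7068.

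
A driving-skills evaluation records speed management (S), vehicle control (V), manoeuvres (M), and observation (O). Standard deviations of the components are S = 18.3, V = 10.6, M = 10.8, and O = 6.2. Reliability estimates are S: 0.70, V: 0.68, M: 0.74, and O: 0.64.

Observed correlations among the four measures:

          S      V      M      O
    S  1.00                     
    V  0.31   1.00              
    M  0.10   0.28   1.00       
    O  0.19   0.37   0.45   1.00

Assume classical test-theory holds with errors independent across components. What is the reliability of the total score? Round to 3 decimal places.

Var(S+V+M+O) = 18.3² + 10.6² + 10.8² + 6.2² + 2·[18.3·10.6·0.31 + 18.3·10.8·0.10 + 18.3·6.2·0.19 + 10.6·10.8·0.28 + 10.6·6.2·0.37 + 10.8·6.2·0.45] = 602.33 + 375.916 = 978.246.
With uncorrelated errors the cross-covariances are all true-score covariance, so they carry over unchanged; only the diagonal terms shrink to ρᵢσᵢ².
True-score variance = [18.3²·0.70 + 10.6²·0.68 + 10.8²·0.74 + 6.2²·0.64] + 375.916 = 421.743 + 375.916 = 797.659.
Reliability = 797.659 / 978.246 = 0.815.

0.815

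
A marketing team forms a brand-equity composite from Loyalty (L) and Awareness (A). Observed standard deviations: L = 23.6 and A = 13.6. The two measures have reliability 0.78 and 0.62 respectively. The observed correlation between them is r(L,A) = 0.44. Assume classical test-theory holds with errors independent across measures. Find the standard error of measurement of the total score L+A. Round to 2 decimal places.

Var(total) = 741.92 + 282.445 = 1024.36.
True-score variance = 549.104 + 282.445 = 831.549, so reliability = 0.8118.
Error variance = 1024.36 − 831.549 = 192.816; SEM = √192.816 = 13.89.

13.89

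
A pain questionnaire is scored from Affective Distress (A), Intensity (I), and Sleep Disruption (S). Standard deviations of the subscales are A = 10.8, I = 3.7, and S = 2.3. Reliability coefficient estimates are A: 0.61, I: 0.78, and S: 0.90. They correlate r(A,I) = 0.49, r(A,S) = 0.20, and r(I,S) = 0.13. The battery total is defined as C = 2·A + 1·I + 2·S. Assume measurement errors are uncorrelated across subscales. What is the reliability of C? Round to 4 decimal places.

0.7001

Var(C) = 2²·10.8² + 3.7² + 2²·2.3² + 2·[2·10.8·3.7·0.49 + 4·10.8·2.3·0.20 + 2·3.7·2.3·0.13] = 501.41 + 122.491 = 623.901.
With uncorrelated errors the cross-covariances are all true-score covariance, so they carry over unchanged; only the diagonal terms shrink to ρᵢσᵢ².
True-score variance = [2²·10.8²·0.61 + 3.7²·0.78 + 2²·2.3²·0.90] + 122.491 = 314.324 + 122.491 = 436.815.
Reliability = 436.815 / 623.901 = 0.7001.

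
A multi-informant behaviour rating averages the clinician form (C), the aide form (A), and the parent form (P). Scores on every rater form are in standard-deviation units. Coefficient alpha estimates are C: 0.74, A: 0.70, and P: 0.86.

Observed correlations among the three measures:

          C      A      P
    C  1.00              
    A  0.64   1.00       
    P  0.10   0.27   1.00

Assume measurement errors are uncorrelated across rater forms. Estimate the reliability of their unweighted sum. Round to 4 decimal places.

Var(C+A+P) = 3 + 2·[0.64 + 0.10 + 0.27] = 3 + 2.02 = 5.02.
Under uncorrelated errors the observed covariances equal the true-score covariances, so only the own-variance terms attenuate.
True-score variance = [0.74 + 0.70 + 0.86] + 2.02 = 2.3 + 2.02 = 4.32.
Reliability = 4.32 / 5.02 = 0.8606.

0.8606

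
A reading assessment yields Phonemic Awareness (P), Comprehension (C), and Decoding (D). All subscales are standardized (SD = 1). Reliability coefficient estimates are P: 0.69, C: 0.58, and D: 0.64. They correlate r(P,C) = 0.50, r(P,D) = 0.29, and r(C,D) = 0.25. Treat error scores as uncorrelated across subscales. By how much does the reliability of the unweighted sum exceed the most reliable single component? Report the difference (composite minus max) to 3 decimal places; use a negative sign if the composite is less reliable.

Var(sum) = 3 + 2.08 = 5.08; true-score variance = 1.91 + 2.08 = 3.99; composite reliability = 0.7854.
Max component reliability = 0.6900.
Difference = 0.7854 − 0.6900 = 0.095.

0.095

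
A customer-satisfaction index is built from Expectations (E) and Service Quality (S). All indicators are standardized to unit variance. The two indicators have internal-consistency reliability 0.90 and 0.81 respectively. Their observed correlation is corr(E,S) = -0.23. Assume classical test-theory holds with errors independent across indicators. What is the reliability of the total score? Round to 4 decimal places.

0.8117

Var(E+S) = 2 + 2·[(-0.23)] = 2 − 0.46 = 1.54.
With uncorrelated errors the cross-covariances are all true-score covariance, so they carry over unchanged; only the diagonal terms shrink to ρᵢσᵢ².
True-score variance = [0.90 + 0.81] − 0.46 = 1.71 − 0.46 = 1.25.
Reliability = 1.25 / 1.54 = 0.8117.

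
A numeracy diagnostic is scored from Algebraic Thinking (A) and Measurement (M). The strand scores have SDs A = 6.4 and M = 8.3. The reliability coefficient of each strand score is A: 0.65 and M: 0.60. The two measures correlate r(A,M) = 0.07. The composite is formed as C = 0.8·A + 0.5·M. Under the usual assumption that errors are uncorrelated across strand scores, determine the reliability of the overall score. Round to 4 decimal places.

Var(C) = 0.8²·6.4² + 0.5²·8.3² + 2·[0.4·6.4·8.3·0.07] = 43.4369 + 2.97472 = 46.4116.
With uncorrelated errors the cross-covariances are all true-score covariance, so they carry over unchanged; only the diagonal terms shrink to ρᵢσᵢ².
True-score variance = [0.8²·6.4²·0.65 + 0.5²·8.3²·0.60] + 2.97472 = 27.3729 + 2.97472 = 30.3476.
Reliability = 30.3476 / 46.4116 = 0.6539.

0.6539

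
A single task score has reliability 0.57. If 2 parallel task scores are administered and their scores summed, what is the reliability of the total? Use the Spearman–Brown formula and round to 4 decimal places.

ρ_k = kρ / (1 + (k−1)ρ) = 2·0.57 / (1 + 1·0.57) = 1.140 / 1.570 = 0.7261.

0.7261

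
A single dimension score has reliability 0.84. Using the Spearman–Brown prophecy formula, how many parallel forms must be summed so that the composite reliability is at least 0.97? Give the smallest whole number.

7

k ≥ ρ*(1−ρ₁)/(ρ₁(1−ρ*)) = 0.97·0.16 / (0.84·0.03) = 6.159.
Smallest integer k = 7.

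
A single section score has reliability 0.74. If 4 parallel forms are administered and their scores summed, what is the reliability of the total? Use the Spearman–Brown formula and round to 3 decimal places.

0.919

ρ_k = kρ / (1 + (k−1)ρ) = 4·0.74 / (1 + 3·0.74) = 2.960 / 3.220 = 0.919.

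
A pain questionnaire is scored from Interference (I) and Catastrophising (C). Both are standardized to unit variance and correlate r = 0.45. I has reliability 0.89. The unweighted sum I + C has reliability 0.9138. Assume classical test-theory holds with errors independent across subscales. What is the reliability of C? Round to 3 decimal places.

Var(I+C) = 2 + 2·0.45 = 2.900.
True-score variance = ρ_I + ρ_C + 2·0.45, so 0.9138 = (0.89 + ρ_C + 0.90) / 2.900.
ρ_C = 0.9138·2.900 − 0.89 − 0.90 = 0.860.

0.860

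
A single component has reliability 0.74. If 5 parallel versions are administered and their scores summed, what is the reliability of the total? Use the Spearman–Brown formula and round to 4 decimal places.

0.9343

ρ_k = kρ / (1 + (k−1)ρ) = 5·0.74 / (1 + 4·0.74) = 3.700 / 3.960 = 0.9343.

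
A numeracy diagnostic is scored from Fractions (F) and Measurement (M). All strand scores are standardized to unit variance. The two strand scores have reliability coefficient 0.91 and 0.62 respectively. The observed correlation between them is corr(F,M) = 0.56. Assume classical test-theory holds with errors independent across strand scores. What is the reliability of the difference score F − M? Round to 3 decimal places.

0.466

Var(F−M) = 1 + 1 − 2·0.56 = 2 − 1.12 = 0.88.
Under uncorrelated errors the observed covariances equal the true-score covariances, so only the own-variance terms attenuate.
True-score variance = [0.91 + 0.62] − 1.12 = 1.53 − 1.12 = 0.41.
Reliability = 0.41 / 0.88 = 0.466.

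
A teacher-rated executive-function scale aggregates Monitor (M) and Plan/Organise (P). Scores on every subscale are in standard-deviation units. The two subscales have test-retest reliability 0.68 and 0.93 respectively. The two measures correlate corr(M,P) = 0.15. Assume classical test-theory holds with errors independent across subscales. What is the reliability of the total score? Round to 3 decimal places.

0.830

Var(M+P) = 2 + 2·[0.15] = 2 + 0.3 = 2.3.
With uncorrelated errors the cross-covariances are all true-score covariance, so they carry over unchanged; only the diagonal terms shrink to ρᵢσᵢ².
True-score variance = [0.68 + 0.93] + 0.3 = 1.61 + 0.3 = 1.91.
Reliability = 1.91 / 2.3 = 0.830.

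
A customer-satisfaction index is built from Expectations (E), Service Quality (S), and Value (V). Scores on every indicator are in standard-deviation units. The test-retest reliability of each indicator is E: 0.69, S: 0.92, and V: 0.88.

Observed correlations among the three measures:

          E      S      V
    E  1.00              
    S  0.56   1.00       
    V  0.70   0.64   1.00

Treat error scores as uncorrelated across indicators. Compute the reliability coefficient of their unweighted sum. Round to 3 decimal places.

0.925

Var(E+S+V) = 3 + 2·[0.56 + 0.70 + 0.64] = 3 + 3.8 = 6.8.
Under uncorrelated errors the observed covariances equal the true-score covariances, so only the own-variance terms attenuate.
True-score variance = [0.69 + 0.92 + 0.88] + 3.8 = 2.49 + 3.8 = 6.29.
Reliability = 6.29 / 6.8 = 0.925.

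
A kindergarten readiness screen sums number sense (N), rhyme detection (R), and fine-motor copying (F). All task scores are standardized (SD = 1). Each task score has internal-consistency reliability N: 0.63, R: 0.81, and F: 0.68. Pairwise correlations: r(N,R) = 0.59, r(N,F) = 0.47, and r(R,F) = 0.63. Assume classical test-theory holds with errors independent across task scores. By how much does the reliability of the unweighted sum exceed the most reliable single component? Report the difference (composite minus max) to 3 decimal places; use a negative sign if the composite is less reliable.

Var(sum) = 3 + 3.38 = 6.38; true-score variance = 2.12 + 3.38 = 5.5; composite reliability = 0.8621.
Max component reliability = 0.8100.
Difference = 0.8621 − 0.8100 = 0.052.

0.052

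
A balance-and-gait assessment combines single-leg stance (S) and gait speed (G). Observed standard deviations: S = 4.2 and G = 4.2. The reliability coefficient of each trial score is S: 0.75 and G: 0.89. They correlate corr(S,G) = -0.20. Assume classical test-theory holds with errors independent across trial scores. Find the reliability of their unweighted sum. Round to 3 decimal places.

0.775

Var(S+G) = 4.2² + 4.2² + 2·[4.2·4.2·(-0.20)] = 35.28 − 7.056 = 28.224.
Under uncorrelated errors the observed covariances equal the true-score covariances, so only the own-variance terms attenuate.
True-score variance = [4.2²·0.75 + 4.2²·0.89] − 7.056 = 28.9296 − 7.056 = 21.8736.
Reliability = 21.8736 / 28.224 = 0.775.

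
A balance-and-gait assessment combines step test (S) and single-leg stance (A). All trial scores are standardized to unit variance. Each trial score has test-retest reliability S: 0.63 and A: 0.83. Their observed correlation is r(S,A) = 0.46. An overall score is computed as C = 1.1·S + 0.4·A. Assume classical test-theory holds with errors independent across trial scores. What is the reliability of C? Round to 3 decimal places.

0.732

Var(C) = 1.1² + 0.4² + 2·[0.44·0.46] = 1.37 + 0.4048 = 1.7748.
Under uncorrelated errors the observed covariances equal the true-score covariances, so only the own-variance terms attenuate.
True-score variance = [1.1²·0.63 + 0.4²·0.83] + 0.4048 = 0.8951 + 0.4048 = 1.2999.
Reliability = 1.2999 / 1.7748 = 0.732.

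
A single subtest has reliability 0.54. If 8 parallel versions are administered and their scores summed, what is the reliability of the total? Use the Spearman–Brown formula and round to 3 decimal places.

ρ_k = kρ / (1 + (k−1)ρ) = 8·0.54 / (1 + 7·0.54) = 4.320 / 4.780 = 0.904.

0.904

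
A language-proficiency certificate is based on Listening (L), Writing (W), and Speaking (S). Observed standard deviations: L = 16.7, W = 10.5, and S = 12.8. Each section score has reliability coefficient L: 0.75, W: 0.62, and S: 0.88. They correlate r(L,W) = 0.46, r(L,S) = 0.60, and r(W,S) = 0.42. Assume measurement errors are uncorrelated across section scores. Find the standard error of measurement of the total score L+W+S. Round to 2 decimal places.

Var(total) = 552.98 + 530.73 = 1083.71.
True-score variance = 421.702 + 530.73 = 952.432, so reliability = 0.8789.
Error variance = 1083.71 − 952.432 = 131.278; SEM = √131.278 = 11.46.

11.46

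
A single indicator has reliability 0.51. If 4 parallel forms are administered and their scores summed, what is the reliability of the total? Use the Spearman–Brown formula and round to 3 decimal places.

0.806

ρ_k = kρ / (1 + (k−1)ρ) = 4·0.51 / (1 + 3·0.51) = 2.040 / 2.530 = 0.806.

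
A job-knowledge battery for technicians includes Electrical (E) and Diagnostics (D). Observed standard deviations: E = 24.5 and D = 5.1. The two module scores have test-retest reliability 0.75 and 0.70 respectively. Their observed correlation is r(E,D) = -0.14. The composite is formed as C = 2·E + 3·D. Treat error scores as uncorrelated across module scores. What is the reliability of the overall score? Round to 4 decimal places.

Var(C) = 2²·24.5² + 3²·5.1² + 2·[6·24.5·5.1·(-0.14)] = 2635.09 − 209.916 = 2425.17.
Under uncorrelated errors the observed covariances equal the true-score covariances, so only the own-variance terms attenuate.
True-score variance = [2²·24.5²·0.75 + 3²·5.1²·0.70] − 209.916 = 1964.61 − 209.916 = 1754.7.
Reliability = 1754.7 / 2425.17 = 0.7235.

0.7235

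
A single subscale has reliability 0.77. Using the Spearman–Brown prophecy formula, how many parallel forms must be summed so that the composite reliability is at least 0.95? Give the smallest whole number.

k ≥ ρ*(1−ρ₁)/(ρ₁(1−ρ*)) = 0.95·0.23 / (0.77·0.05) = 5.675.
Smallest integer k = 6.

6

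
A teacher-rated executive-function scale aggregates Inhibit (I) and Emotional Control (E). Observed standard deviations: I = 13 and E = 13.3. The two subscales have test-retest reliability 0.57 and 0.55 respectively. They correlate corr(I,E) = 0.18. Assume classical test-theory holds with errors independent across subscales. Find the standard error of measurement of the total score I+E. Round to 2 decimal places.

12.34

Var(total) = 345.89 + 62.244 = 408.134.
True-score variance = 193.62 + 62.244 = 255.864, so reliability = 0.6269.
Error variance = 408.134 − 255.864 = 152.27; SEM = √152.27 = 12.34.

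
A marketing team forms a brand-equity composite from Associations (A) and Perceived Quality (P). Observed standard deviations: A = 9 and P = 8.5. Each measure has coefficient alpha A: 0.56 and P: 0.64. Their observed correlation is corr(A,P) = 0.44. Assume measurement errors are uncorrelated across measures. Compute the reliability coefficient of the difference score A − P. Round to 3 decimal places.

Var(A−P) = 9² + 8.5² − 2·9·8.5·0.44 = 153.25 − 67.32 = 85.93.
With uncorrelated errors the cross-covariances are all true-score covariance, so they carry over unchanged; only the diagonal terms shrink to ρᵢσᵢ².
True-score variance = [9²·0.56 + 8.5²·0.64] − 67.32 = 91.6 − 67.32 = 24.28.
Reliability = 24.28 / 85.93 = 0.283.

0.283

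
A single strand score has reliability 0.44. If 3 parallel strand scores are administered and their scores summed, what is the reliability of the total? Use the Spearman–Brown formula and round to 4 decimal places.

0.7021

ρ_k = kρ / (1 + (k−1)ρ) = 3·0.44 / (1 + 2·0.44) = 1.320 / 1.880 = 0.7021.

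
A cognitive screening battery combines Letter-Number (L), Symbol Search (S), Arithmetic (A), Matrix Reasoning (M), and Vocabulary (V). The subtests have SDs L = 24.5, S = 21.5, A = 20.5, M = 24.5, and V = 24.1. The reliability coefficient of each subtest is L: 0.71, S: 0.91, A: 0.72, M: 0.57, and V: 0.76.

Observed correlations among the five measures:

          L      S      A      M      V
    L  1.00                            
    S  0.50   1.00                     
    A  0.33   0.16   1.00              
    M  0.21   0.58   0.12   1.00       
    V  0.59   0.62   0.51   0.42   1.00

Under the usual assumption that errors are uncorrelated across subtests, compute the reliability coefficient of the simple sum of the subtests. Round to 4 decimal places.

0.8954

Var(L+S+A+M+V) = 24.5² + 21.5² + 20.5² + 24.5² + 24.1² + 2·[24.5·21.5·0.50 + 24.5·20.5·0.33 + 24.5·24.5·0.21 + 24.5·24.1·0.59 + 21.5·20.5·0.16 + 21.5·24.5·0.58 + 21.5·24.1·0.62 + 20.5·24.5·0.12 + 20.5·24.1·0.51 + 24.5·24.1·0.42] = 2663.81 + 4322.1 = 6985.91.
Because errors are independent across components, Cov(Tᵢ,Tⱼ) = Cov(Xᵢ,Xⱼ); the off-diagonal part of the true-score variance is the same as above.
True-score variance = [24.5²·0.71 + 21.5²·0.91 + 20.5²·0.72 + 24.5²·0.57 + 24.1²·0.76] + 4322.1 = 1932.96 + 4322.1 = 6255.06.
Reliability = 6255.06 / 6985.91 = 0.8954.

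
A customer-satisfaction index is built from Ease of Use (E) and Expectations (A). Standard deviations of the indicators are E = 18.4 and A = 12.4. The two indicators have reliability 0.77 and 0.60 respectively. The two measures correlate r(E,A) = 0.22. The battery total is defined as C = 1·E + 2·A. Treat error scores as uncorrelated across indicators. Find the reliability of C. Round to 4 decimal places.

Var(C) = 18.4² + 2²·12.4² + 2·[2·18.4·12.4·0.22] = 953.6 + 200.781 = 1154.38.
With uncorrelated errors the cross-covariances are all true-score covariance, so they carry over unchanged; only the diagonal terms shrink to ρᵢσᵢ².
True-score variance = [18.4²·0.77 + 2²·12.4²·0.60] + 200.781 = 629.715 + 200.781 = 830.496.
Reliability = 830.496 / 1154.38 = 0.7194.

0.7194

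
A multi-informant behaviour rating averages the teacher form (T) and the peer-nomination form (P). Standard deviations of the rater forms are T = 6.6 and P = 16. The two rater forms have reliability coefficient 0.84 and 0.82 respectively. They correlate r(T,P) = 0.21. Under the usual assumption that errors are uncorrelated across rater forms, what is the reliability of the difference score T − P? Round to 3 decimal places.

Var(T−P) = 6.6² + 16² − 2·6.6·16·0.21 = 299.56 − 44.352 = 255.208.
With uncorrelated errors the cross-covariances are all true-score covariance, so they carry over unchanged; only the diagonal terms shrink to ρᵢσᵢ².
True-score variance = [6.6²·0.84 + 16²·0.82] − 44.352 = 246.51 − 44.352 = 202.158.
Reliability = 202.158 / 255.208 = 0.792.

0.792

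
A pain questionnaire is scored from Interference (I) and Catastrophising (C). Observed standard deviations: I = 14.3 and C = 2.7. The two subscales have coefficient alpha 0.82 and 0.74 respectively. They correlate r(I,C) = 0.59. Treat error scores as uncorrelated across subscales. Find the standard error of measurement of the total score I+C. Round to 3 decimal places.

6.221

Var(total) = 211.78 + 45.5598 = 257.34.
True-score variance = 173.076 + 45.5598 = 218.636, so reliability = 0.8496.
Error variance = 257.34 − 218.636 = 38.7036; SEM = √38.7036 = 6.221.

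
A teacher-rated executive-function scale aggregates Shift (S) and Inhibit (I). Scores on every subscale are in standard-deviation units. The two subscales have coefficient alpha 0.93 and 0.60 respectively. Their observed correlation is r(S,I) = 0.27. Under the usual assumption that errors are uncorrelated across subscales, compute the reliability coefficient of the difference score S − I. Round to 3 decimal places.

Var(S−I) = 1 + 1 − 2·0.27 = 2 − 0.54 = 1.46.
Because errors are independent across components, Cov(Tᵢ,Tⱼ) = Cov(Xᵢ,Xⱼ); the off-diagonal part of the true-score variance is the same as above.
True-score variance = [0.93 + 0.60] − 0.54 = 1.53 − 0.54 = 0.99.
Reliability = 0.99 / 1.46 = 0.678.

0.678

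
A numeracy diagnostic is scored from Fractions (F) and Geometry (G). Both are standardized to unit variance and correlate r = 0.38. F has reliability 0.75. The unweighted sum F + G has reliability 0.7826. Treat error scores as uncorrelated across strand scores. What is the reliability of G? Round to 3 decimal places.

0.650

Var(F+G) = 2 + 2·0.38 = 2.760.
True-score variance = ρ_F + ρ_G + 2·0.38, so 0.7826 = (0.75 + ρ_G + 0.76) / 2.760.
ρ_G = 0.7826·2.760 − 0.75 − 0.76 = 0.650.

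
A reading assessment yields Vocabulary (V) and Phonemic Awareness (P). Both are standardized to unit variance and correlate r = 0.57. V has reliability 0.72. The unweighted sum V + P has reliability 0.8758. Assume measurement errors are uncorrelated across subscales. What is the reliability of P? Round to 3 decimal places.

0.890

Var(V+P) = 2 + 2·0.57 = 3.140.
True-score variance = ρ_V + ρ_P + 2·0.57, so 0.8758 = (0.72 + ρ_P + 1.14) / 3.140.
ρ_P = 0.8758·3.140 − 0.72 − 1.14 = 0.890.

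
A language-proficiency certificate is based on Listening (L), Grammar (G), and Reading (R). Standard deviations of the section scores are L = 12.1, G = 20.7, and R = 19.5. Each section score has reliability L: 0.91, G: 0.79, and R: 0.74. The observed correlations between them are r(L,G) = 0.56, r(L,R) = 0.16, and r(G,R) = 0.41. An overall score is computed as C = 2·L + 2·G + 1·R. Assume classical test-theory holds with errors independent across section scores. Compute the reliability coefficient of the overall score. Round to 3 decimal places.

Var(C) = 2²·12.1² + 2²·20.7² + 19.5² + 2·[4·12.1·20.7·0.56 + 2·12.1·19.5·0.16 + 2·20.7·19.5·0.41] = 2679.85 + 1935.1 = 4614.95.
Because errors are independent across components, Cov(Tᵢ,Tⱼ) = Cov(Xᵢ,Xⱼ); the off-diagonal part of the true-score variance is the same as above.
True-score variance = [2²·12.1²·0.91 + 2²·20.7²·0.79 + 19.5²·0.74] + 1935.1 = 2168.35 + 1935.1 = 4103.45.
Reliability = 4103.45 / 4614.95 = 0.889.

0.889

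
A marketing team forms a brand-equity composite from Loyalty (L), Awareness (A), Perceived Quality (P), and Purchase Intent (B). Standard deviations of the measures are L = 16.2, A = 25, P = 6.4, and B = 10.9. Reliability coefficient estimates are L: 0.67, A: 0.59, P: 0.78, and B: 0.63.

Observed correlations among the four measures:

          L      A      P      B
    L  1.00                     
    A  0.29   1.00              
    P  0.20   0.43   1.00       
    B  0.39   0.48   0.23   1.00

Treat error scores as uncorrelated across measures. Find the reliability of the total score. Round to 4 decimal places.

Var(L+A+P+B) = 16.2² + 25² + 6.4² + 10.9² + 2·[16.2·25·0.29 + 16.2·6.4·0.20 + 16.2·10.9·0.39 + 25·6.4·0.43 + 25·10.9·0.48 + 6.4·10.9·0.23] = 1047.21 + 845.394 = 1892.6.
Because errors are independent across components, Cov(Tᵢ,Tⱼ) = Cov(Xᵢ,Xⱼ); the off-diagonal part of the true-score variance is the same as above.
True-score variance = [16.2²·0.67 + 25²·0.59 + 6.4²·0.78 + 10.9²·0.63] + 845.394 = 651.384 + 845.394 = 1496.78.
Reliability = 1496.78 / 1892.6 = 0.7909.

0.7909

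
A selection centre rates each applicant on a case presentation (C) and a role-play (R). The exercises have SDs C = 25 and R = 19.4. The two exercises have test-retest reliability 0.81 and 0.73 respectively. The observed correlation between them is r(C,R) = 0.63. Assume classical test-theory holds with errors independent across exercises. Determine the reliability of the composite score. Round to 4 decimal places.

0.8633

Var(C+R) = 25² + 19.4² + 2·[25·19.4·0.63] = 1001.36 + 611.1 = 1612.46.
Under uncorrelated errors the observed covariances equal the true-score covariances, so only the own-variance terms attenuate.
True-score variance = [25²·0.81 + 19.4²·0.73] + 611.1 = 780.993 + 611.1 = 1392.09.
Reliability = 1392.09 / 1612.46 = 0.8633.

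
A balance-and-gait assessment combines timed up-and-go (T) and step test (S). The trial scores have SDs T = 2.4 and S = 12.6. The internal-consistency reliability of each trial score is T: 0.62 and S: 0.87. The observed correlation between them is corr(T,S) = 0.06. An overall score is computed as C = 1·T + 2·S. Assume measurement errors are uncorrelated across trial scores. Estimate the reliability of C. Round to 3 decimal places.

0.869

Var(C) = 2.4² + 2²·12.6² + 2·[2·2.4·12.6·0.06] = 640.8 + 7.2576 = 648.058.
Under uncorrelated errors the observed covariances equal the true-score covariances, so only the own-variance terms attenuate.
True-score variance = [2.4²·0.62 + 2²·12.6²·0.87] + 7.2576 = 556.056 + 7.2576 = 563.314.
Reliability = 563.314 / 648.058 = 0.869.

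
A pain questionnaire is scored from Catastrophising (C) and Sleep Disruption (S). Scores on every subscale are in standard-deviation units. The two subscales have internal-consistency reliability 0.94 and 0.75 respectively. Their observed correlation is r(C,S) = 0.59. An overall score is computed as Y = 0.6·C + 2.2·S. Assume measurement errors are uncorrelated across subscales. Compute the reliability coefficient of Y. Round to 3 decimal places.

Var(Y) = 0.6² + 2.2² + 2·[1.32·0.59] = 5.2 + 1.5576 = 6.7576.
Because errors are independent across components, Cov(Tᵢ,Tⱼ) = Cov(Xᵢ,Xⱼ); the off-diagonal part of the true-score variance is the same as above.
True-score variance = [0.6²·0.94 + 2.2²·0.75] + 1.5576 = 3.9684 + 1.5576 = 5.526.
Reliability = 5.526 / 6.7576 = 0.818.

0.818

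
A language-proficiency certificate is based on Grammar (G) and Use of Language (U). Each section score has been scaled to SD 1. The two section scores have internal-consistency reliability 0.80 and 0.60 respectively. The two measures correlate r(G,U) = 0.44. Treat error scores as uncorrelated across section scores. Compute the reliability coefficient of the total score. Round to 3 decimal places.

Var(G+U) = 2 + 2·[0.44] = 2 + 0.88 = 2.88.
Because errors are independent across components, Cov(Tᵢ,Tⱼ) = Cov(Xᵢ,Xⱼ); the off-diagonal part of the true-score variance is the same as above.
True-score variance = [0.80 + 0.60] + 0.88 = 1.4 + 0.88 = 2.28.
Reliability = 2.28 / 2.88 = 0.792.

0.792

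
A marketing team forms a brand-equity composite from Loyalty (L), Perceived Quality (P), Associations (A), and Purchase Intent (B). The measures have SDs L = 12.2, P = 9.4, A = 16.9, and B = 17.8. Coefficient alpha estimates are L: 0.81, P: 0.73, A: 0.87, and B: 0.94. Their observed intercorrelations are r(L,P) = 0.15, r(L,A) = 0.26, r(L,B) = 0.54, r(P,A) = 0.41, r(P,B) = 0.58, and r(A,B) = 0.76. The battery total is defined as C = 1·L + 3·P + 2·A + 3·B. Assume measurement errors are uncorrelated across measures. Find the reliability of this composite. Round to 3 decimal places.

Var(C) = 12.2² + 3²·9.4² + 2²·16.9² + 3²·17.8² + 2·[3·12.2·9.4·0.15 + 2·12.2·16.9·0.26 + 3·12.2·17.8·0.54 + 6·9.4·16.9·0.41 + 9·9.4·17.8·0.58 + 6·16.9·17.8·0.76] = 4938.08 + 6293.13 = 11231.2.
Under uncorrelated errors the observed covariances equal the true-score covariances, so only the own-variance terms attenuate.
True-score variance = [12.2²·0.81 + 3²·9.4²·0.73 + 2²·16.9²·0.87 + 3²·17.8²·0.94] + 6293.13 = 4375.47 + 6293.13 = 10668.6.
Reliability = 10668.6 / 11231.2 = 0.950.

0.950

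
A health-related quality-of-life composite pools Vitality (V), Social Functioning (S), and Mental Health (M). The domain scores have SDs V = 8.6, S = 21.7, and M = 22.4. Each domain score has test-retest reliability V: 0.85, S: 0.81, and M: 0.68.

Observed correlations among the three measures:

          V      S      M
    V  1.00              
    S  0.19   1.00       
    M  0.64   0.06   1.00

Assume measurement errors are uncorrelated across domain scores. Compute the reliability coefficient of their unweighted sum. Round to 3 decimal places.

Var(V+S+M) = 8.6² + 21.7² + 22.4² + 2·[8.6·21.7·0.19 + 8.6·22.4·0.64 + 21.7·22.4·0.06] = 1046.61 + 375.824 = 1422.43.
With uncorrelated errors the cross-covariances are all true-score covariance, so they carry over unchanged; only the diagonal terms shrink to ρᵢσᵢ².
True-score variance = [8.6²·0.85 + 21.7²·0.81 + 22.4²·0.68] + 375.824 = 785.484 + 375.824 = 1161.31.
Reliability = 1161.31 / 1422.43 = 0.816.

0.816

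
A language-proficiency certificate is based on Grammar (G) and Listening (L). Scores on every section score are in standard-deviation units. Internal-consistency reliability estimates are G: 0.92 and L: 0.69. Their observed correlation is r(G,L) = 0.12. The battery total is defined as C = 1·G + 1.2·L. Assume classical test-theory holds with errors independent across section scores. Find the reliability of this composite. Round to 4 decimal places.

Var(C) = 1 + 1.2² + 2·[1.2·0.12] = 2.44 + 0.288 = 2.728.
Because errors are independent across components, Cov(Tᵢ,Tⱼ) = Cov(Xᵢ,Xⱼ); the off-diagonal part of the true-score variance is the same as above.
True-score variance = [0.92 + 1.2²·0.69] + 0.288 = 1.9136 + 0.288 = 2.2016.
Reliability = 2.2016 / 2.728 = 0.8070.

0.8070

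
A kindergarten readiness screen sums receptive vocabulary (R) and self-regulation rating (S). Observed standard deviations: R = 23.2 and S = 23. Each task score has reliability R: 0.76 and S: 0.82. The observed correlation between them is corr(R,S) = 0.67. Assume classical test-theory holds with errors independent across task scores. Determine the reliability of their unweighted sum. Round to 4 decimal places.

Var(R+S) = 23.2² + 23² + 2·[23.2·23·0.67] = 1067.24 + 715.024 = 1782.26.
Because errors are independent across components, Cov(Tᵢ,Tⱼ) = Cov(Xᵢ,Xⱼ); the off-diagonal part of the true-score variance is the same as above.
True-score variance = [23.2²·0.76 + 23²·0.82] + 715.024 = 842.842 + 715.024 = 1557.87.
Reliability = 1557.87 / 1782.26 = 0.8741.

0.8741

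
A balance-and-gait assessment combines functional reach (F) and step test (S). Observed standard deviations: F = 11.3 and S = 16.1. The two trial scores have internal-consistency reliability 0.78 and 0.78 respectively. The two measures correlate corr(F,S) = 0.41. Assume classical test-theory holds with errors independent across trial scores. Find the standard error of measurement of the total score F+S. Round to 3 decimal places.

Var(total) = 386.9 + 149.183 = 536.083.
True-score variance = 301.782 + 149.183 = 450.965, so reliability = 0.8412.
Error variance = 536.083 − 450.965 = 85.118; SEM = √85.118 = 9.226.

9.226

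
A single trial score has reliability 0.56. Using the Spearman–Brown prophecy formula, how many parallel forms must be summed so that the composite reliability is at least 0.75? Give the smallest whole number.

3

k ≥ ρ*(1−ρ₁)/(ρ₁(1−ρ*)) = 0.75·0.44 / (0.56·0.25) = 2.357.
Smallest integer k = 3.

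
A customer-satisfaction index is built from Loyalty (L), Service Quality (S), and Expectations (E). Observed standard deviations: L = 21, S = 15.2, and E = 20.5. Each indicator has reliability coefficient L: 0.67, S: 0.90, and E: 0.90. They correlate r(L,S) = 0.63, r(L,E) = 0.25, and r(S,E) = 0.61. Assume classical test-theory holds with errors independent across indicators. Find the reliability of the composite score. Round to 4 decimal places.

0.8992

Var(L+S+E) = 21² + 15.2² + 20.5² + 2·[21·15.2·0.63 + 21·20.5·0.25 + 15.2·20.5·0.61] = 1092.29 + 997.594 = 2089.88.
With uncorrelated errors the cross-covariances are all true-score covariance, so they carry over unchanged; only the diagonal terms shrink to ρᵢσᵢ².
True-score variance = [21²·0.67 + 15.2²·0.90 + 20.5²·0.90] + 997.594 = 881.631 + 997.594 = 1879.22.
Reliability = 1879.22 / 2089.88 = 0.8992.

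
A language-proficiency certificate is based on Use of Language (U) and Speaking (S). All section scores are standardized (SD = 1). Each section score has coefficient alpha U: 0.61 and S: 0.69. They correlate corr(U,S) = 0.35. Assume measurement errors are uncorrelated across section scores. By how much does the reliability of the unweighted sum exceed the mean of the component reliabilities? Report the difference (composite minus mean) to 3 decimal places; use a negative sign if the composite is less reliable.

0.091

Var(sum) = 2 + 0.7 = 2.7; true-score variance = 1.3 + 0.7 = 2; composite reliability = 0.7407.
Mean component reliability = 0.6500.
Difference = 0.7407 − 0.6500 = 0.091.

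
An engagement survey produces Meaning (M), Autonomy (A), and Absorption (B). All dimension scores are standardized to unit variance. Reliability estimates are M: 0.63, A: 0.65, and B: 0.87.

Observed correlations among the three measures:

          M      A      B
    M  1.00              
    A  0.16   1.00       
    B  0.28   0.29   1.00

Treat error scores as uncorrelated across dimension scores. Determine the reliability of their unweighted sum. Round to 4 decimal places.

Var(M+A+B) = 3 + 2·[0.16 + 0.28 + 0.29] = 3 + 1.46 = 4.46.
Because errors are independent across components, Cov(Tᵢ,Tⱼ) = Cov(Xᵢ,Xⱼ); the off-diagonal part of the true-score variance is the same as above.
True-score variance = [0.63 + 0.65 + 0.87] + 1.46 = 2.15 + 1.46 = 3.61.
Reliability = 3.61 / 4.46 = 0.8094.

0.8094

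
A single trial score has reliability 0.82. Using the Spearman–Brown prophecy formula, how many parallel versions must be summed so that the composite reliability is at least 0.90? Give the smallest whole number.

2

k ≥ ρ*(1−ρ₁)/(ρ₁(1−ρ*)) = 0.90·0.18 / (0.82·0.10) = 1.976.
Smallest integer k = 2.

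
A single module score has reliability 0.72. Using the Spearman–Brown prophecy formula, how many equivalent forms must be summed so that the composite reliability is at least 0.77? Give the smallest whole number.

2

k ≥ ρ*(1−ρ₁)/(ρ₁(1−ρ*)) = 0.77·0.28 / (0.72·0.23) = 1.302.
Smallest integer k = 2.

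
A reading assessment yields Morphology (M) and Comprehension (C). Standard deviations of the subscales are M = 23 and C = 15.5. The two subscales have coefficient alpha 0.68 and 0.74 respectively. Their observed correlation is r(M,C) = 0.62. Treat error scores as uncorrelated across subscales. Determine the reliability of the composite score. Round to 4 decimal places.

Var(M+C) = 23² + 15.5² + 2·[23·15.5·0.62] = 769.25 + 442.06 = 1211.31.
Because errors are independent across components, Cov(Tᵢ,Tⱼ) = Cov(Xᵢ,Xⱼ); the off-diagonal part of the true-score variance is the same as above.
True-score variance = [23²·0.68 + 15.5²·0.74] + 442.06 = 537.505 + 442.06 = 979.565.
Reliability = 979.565 / 1211.31 = 0.8087.

0.8087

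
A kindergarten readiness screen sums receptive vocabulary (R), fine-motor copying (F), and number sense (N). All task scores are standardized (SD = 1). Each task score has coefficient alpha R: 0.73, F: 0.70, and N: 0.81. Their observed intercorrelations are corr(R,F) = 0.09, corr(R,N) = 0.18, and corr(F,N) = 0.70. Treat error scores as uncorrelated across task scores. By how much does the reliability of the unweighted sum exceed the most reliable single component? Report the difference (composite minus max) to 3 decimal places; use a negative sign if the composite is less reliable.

0.036

Var(sum) = 3 + 1.94 = 4.94; true-score variance = 2.24 + 1.94 = 4.18; composite reliability = 0.8462.
Max component reliability = 0.8100.
Difference = 0.8462 − 0.8100 = 0.036.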